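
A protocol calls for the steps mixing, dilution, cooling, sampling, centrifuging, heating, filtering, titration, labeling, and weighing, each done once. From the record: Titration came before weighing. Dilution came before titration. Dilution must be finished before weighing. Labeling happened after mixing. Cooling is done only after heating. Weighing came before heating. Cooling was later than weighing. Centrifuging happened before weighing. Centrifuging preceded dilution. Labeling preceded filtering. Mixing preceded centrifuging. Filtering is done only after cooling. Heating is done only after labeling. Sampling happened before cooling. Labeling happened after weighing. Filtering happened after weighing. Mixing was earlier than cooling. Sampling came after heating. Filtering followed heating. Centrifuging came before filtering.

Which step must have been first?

Mixing has a chain of constraints placing it before every other step, so mixing must be first.

mixing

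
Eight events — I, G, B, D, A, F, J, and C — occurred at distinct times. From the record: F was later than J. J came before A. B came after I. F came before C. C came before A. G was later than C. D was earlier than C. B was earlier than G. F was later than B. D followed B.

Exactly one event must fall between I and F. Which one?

Tracing the constraints gives I → B → F, so B sits after I and before F.
No other event is forced both after I and before F.

B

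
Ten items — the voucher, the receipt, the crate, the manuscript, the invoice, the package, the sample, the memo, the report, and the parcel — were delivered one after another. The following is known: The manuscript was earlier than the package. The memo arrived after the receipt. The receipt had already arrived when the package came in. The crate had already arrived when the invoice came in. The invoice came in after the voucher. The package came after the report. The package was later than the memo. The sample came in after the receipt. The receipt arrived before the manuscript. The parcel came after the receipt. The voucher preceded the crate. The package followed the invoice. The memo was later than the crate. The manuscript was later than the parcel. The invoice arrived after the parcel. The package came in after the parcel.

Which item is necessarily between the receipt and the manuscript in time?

Tracing the constraints gives the receipt → the parcel → the manuscript, so the parcel sits after the receipt and before the manuscript.
No other item is forced both after the receipt and before the manuscript.

the parcel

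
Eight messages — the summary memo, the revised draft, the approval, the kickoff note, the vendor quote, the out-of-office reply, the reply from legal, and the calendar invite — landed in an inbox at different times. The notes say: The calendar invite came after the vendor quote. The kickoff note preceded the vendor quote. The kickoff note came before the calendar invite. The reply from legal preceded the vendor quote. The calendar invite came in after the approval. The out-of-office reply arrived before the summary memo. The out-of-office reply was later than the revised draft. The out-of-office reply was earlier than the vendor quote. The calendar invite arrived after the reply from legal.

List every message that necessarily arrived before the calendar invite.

the approval, the kickoff note, the out-of-office reply, the reply from legal, the revised draft, the vendor quote

Directly stated before the calendar invite: the approval, the kickoff note, the reply from legal, and the vendor quote.
The out-of-office reply reaches the calendar invite via the out-of-office reply → the vendor quote → the calendar invite.
The revised draft reaches the calendar invite via the revised draft → the out-of-office reply → the vendor quote → the calendar invite.
No chain forces the summary memo ahead of the calendar invite.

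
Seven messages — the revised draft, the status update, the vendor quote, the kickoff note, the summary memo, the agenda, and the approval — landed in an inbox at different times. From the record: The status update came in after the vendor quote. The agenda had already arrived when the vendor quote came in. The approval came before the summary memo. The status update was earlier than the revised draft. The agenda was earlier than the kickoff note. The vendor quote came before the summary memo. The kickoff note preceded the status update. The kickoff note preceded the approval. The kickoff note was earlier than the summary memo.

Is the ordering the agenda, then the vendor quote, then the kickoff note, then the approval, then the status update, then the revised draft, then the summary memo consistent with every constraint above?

yes

Check each stated constraint against the proposed order — e.g. the kickoff note is ahead of the summary memo; the vendor quote is ahead of the summary memo. Every pair is in the required order; nothing is violated.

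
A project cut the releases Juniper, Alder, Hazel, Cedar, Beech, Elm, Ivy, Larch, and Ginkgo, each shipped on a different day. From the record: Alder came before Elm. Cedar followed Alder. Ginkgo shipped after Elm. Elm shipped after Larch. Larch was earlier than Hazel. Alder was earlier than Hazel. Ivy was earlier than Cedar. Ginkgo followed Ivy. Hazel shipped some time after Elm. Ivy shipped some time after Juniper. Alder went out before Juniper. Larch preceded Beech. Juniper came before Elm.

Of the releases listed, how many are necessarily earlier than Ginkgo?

5

Directly stated before Ginkgo: Elm and Ivy.
Alder reaches Ginkgo via Alder → Elm → Ginkgo.
Juniper reaches Ginkgo via Juniper → Ivy → Ginkgo.
Larch reaches Ginkgo via Larch → Elm → Ginkgo.
No chain forces Hazel (or any of the others) ahead of Ginkgo.
That's Alder, Elm, Ivy, Juniper, and Larch — 5 in all.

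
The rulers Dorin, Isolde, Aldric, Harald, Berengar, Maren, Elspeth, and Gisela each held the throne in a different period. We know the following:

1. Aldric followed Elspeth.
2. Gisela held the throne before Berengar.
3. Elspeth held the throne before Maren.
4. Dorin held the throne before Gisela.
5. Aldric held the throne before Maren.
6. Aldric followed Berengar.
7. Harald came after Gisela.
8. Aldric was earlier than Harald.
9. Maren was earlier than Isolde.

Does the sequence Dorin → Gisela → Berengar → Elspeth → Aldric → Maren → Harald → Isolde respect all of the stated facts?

Check each stated constraint against the proposed order — e.g. Berengar is ahead of Aldric; Gisela is ahead of Harald. Every pair is in the required order; nothing is violated.

yes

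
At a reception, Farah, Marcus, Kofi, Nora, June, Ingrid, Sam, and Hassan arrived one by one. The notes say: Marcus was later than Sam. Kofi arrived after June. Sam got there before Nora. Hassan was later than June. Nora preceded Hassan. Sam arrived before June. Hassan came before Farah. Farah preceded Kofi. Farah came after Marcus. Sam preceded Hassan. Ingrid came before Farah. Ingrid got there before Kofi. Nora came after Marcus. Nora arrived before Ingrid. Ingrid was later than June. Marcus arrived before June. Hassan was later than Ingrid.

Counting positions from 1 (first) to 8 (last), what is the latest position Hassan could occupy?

6

Hassan must come before Farah and Kofi — 2 guests forced after them.
Everything else can be placed before Hassan in some valid order, so Hassan can sit as late as position 8 − 2 = 6.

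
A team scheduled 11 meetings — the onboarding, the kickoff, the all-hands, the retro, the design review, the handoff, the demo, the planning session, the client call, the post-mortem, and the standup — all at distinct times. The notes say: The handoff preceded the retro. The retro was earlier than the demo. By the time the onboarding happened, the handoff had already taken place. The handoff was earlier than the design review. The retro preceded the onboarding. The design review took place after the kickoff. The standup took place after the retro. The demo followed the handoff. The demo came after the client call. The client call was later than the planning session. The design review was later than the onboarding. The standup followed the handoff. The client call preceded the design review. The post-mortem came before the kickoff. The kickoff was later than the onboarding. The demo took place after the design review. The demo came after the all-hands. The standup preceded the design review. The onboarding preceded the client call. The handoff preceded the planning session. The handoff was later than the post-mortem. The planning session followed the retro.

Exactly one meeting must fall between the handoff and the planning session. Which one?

the retro

Tracing the constraints gives the handoff → the retro → the planning session, so the retro sits after the handoff and before the planning session.
No other meeting is forced both after the handoff and before the planning session.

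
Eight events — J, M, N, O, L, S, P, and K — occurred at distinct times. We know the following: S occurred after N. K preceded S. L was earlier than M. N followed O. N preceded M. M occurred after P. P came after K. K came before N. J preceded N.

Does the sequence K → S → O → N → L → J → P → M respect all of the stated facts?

no

The constraints require N before S, but in the proposed sequence S appears ahead of N. That one violation is enough.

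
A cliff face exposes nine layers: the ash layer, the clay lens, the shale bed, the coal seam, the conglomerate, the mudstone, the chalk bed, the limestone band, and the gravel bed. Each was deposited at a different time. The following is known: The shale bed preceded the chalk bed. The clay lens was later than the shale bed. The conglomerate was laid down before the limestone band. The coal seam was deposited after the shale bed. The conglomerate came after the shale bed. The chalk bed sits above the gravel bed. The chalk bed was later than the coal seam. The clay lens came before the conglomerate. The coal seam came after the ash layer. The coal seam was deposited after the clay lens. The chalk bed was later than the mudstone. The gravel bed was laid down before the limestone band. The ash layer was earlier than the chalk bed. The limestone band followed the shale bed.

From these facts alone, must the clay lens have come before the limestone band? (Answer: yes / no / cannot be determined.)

yes

Chain the constraints: the clay lens → the conglomerate → the limestone band. Each link is directly stated, so the clay lens comes before the limestone band.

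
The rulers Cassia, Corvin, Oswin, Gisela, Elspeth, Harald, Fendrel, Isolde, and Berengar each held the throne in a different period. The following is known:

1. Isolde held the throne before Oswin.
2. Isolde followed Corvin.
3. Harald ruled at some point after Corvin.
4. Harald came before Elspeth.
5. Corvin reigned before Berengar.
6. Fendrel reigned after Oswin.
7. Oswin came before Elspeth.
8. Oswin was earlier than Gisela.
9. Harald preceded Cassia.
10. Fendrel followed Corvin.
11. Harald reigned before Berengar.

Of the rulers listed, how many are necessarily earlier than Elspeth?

4

Directly stated before Elspeth: Harald and Oswin.
Corvin reaches Elspeth via Corvin → Harald → Elspeth.
Isolde reaches Elspeth via Isolde → Oswin → Elspeth.
That's Corvin, Harald, Isolde, and Oswin — 4 in all.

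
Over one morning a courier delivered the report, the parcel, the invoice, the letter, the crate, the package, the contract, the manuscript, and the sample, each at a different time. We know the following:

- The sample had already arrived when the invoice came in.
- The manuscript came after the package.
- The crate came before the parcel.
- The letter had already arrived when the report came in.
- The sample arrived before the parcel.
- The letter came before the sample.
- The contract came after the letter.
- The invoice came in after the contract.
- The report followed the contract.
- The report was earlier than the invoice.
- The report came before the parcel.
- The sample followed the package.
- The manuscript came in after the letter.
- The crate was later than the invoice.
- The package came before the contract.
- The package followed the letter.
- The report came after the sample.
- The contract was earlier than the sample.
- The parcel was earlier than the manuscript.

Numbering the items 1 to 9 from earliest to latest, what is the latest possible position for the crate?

The crate must come before the manuscript and the parcel — 2 items forced after it.
Everything else can be placed before the crate in some valid order, so the crate can sit as late as position 9 − 2 = 7.

7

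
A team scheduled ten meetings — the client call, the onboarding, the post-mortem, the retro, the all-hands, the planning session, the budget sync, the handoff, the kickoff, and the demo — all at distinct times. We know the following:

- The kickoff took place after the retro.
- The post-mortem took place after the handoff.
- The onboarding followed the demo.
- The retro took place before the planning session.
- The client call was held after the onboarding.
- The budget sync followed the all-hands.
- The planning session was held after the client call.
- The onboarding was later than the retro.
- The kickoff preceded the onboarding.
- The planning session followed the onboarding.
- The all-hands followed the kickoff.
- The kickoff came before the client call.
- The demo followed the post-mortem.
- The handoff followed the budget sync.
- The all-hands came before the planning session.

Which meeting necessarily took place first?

The retro has a chain of constraints placing it before every other meeting, so the retro must be first.

the retro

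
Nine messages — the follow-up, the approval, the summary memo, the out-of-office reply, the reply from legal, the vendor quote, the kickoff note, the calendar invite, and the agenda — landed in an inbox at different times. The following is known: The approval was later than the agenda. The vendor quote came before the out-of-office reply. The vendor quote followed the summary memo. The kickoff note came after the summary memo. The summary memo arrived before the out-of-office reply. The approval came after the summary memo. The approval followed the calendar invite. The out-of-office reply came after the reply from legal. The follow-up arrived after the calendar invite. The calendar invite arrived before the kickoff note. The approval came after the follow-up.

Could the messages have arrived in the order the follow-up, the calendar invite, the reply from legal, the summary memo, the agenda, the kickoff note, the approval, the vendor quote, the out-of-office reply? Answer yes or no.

The constraints require the calendar invite before the follow-up, but in the proposed sequence the follow-up appears ahead of the calendar invite. That one violation is enough.

no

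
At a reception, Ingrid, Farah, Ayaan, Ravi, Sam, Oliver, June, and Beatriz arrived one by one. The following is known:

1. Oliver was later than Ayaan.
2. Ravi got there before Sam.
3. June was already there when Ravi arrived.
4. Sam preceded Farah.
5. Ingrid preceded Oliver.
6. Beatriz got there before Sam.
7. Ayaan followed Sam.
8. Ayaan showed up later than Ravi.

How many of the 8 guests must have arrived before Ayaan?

Directly stated before Ayaan: Ravi and Sam.
Beatriz reaches Ayaan via Beatriz → Sam → Ayaan.
June reaches Ayaan via June → Ravi → Ayaan.
No chain forces Oliver (or any of the others) ahead of Ayaan.
That's Beatriz, June, Ravi, and Sam — 4 in all.

4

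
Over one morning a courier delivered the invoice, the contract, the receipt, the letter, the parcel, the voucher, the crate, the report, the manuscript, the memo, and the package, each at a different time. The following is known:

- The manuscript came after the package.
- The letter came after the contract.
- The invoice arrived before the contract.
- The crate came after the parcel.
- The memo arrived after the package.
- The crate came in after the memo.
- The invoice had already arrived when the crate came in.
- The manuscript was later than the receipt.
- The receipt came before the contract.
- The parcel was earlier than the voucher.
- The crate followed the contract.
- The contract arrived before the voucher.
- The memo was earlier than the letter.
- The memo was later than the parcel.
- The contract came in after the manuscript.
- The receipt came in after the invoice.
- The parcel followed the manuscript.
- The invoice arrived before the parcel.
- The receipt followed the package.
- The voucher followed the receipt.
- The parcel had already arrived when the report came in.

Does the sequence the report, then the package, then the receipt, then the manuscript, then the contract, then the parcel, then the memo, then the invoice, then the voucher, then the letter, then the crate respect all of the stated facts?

The constraints require the invoice before the receipt, but in the proposed sequence the receipt appears ahead of the invoice. That one violation is enough.

no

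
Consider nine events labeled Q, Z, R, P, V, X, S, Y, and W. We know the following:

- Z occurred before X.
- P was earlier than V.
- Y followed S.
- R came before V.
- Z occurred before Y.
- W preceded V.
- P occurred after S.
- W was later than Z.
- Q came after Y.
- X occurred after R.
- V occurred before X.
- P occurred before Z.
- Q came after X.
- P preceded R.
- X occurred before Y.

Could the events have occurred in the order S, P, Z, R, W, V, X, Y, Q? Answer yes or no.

yes

Check each stated constraint against the proposed order — e.g. Z is ahead of Y; S is ahead of Y. Every pair is in the required order; nothing is violated.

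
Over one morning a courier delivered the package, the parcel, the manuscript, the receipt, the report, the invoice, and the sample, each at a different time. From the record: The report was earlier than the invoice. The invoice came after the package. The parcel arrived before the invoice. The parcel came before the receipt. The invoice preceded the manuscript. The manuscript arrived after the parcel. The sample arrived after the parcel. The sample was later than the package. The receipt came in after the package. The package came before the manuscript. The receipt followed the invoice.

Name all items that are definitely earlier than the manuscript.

the invoice, the package, the parcel, the report

Directly stated before the manuscript: the invoice, the package, and the parcel.
The report reaches the manuscript via the report → the invoice → the manuscript.
No chain forces the sample (or any of the others) ahead of the manuscript.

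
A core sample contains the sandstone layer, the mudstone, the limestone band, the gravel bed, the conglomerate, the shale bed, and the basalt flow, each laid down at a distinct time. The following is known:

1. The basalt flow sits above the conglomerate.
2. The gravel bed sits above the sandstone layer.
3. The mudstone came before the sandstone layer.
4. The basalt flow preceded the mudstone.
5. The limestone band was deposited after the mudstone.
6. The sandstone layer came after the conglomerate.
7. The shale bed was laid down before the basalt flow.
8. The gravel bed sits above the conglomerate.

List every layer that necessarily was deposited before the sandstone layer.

the basalt flow, the conglomerate, the mudstone, the shale bed

Directly stated before the sandstone layer: the conglomerate and the mudstone.
The basalt flow reaches the sandstone layer via the basalt flow → the mudstone → the sandstone layer.
The shale bed reaches the sandstone layer via the shale bed → the basalt flow → the mudstone → the sandstone layer.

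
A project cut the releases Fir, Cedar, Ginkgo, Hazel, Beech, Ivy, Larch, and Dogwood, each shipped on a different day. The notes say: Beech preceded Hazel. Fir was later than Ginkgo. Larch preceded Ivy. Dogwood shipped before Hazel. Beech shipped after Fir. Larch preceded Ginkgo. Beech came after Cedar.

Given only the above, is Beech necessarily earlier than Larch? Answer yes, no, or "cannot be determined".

no

Tracing the constraints gives Larch → Ginkgo → Fir → Beech, so Larch must come before Beech.
That means Beech cannot be before Larch.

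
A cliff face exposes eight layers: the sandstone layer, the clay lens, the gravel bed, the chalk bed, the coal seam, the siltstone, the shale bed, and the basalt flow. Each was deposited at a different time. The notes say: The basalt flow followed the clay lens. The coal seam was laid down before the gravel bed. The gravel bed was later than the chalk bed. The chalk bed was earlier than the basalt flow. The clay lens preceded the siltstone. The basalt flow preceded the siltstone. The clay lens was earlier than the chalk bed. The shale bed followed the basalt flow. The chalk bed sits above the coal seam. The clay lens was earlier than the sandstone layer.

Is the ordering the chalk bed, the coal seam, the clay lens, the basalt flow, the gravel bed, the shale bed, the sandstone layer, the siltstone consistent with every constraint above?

no

The constraints require the coal seam before the chalk bed, but in the proposed sequence the chalk bed appears ahead of the coal seam. That one violation is enough.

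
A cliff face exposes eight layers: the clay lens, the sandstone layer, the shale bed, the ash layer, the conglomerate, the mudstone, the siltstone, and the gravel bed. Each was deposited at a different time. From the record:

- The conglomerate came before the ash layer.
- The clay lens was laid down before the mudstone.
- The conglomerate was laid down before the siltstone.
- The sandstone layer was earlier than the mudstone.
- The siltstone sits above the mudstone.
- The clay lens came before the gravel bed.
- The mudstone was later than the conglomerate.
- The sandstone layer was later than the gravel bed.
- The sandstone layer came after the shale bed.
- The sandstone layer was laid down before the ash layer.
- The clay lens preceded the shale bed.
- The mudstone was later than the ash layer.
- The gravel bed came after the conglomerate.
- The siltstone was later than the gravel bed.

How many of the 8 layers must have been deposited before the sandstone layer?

4

Directly stated before the sandstone layer: the gravel bed and the shale bed.
The clay lens reaches the sandstone layer via the clay lens → the shale bed → the sandstone layer.
The conglomerate reaches the sandstone layer via the conglomerate → the gravel bed → the sandstone layer.
That's the clay lens, the conglomerate, the gravel bed, and the shale bed — 4 in all.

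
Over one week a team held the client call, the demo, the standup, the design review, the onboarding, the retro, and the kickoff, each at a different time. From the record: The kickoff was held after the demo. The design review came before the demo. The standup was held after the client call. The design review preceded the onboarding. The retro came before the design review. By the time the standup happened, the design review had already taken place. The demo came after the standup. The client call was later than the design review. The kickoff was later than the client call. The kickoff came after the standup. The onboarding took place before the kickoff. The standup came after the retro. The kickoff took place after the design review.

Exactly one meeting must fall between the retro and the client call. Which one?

Tracing the constraints gives the retro → the design review → the client call, so the design review sits after the retro and before the client call.
No other meeting is forced both after the retro and before the client call.

the design review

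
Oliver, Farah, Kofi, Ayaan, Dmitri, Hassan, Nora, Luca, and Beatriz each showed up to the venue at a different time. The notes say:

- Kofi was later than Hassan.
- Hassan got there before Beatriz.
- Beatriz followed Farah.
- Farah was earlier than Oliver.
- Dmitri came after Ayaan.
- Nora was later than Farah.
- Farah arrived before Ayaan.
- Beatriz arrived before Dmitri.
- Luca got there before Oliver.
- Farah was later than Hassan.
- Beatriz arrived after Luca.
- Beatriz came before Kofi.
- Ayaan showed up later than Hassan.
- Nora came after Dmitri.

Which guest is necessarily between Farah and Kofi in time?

Beatriz

Tracing the constraints gives Farah → Beatriz → Kofi, so Beatriz sits after Farah and before Kofi.
No other guest is forced both after Farah and before Kofi.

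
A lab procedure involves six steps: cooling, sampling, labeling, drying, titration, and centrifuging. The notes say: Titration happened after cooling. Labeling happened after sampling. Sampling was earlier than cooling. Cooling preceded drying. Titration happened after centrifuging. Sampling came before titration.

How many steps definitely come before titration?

Directly stated before titration: centrifuging, cooling, and sampling.
That's centrifuging, cooling, and sampling — 3 in all.

3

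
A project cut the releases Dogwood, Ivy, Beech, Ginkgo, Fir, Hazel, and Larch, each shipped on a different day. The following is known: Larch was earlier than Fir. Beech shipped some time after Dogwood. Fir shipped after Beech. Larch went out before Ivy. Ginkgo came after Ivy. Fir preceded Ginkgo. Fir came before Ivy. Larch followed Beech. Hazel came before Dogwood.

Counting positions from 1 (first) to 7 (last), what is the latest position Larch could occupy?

Larch must come before Fir, Ginkgo, and Ivy — 3 releases forced after it.
Everything else can be placed before Larch in some valid order, so Larch can sit as late as position 7 − 3 = 4.

4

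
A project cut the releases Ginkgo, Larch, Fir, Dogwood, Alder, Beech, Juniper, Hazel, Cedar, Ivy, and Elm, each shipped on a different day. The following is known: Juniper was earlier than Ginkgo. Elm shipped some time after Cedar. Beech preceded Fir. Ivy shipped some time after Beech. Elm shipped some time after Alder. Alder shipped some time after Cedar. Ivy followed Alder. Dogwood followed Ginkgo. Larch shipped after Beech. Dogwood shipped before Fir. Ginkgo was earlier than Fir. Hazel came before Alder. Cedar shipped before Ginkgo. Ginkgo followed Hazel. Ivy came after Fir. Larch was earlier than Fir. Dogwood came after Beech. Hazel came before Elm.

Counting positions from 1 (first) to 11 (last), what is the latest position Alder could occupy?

9

Alder must come before Elm and Ivy — 2 releases forced after it.
Everything else can be placed before Alder in some valid order, so Alder can sit as late as position 11 − 2 = 9.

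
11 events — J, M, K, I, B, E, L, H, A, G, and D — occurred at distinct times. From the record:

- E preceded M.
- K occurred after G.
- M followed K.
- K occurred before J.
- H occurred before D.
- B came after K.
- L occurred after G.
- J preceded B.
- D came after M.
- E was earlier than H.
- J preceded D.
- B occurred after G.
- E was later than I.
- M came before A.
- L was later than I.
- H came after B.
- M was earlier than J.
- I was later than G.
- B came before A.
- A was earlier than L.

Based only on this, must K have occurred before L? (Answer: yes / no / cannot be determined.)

yes

Chain the constraints: K → B → A → L. Each link is directly stated, so K comes before L.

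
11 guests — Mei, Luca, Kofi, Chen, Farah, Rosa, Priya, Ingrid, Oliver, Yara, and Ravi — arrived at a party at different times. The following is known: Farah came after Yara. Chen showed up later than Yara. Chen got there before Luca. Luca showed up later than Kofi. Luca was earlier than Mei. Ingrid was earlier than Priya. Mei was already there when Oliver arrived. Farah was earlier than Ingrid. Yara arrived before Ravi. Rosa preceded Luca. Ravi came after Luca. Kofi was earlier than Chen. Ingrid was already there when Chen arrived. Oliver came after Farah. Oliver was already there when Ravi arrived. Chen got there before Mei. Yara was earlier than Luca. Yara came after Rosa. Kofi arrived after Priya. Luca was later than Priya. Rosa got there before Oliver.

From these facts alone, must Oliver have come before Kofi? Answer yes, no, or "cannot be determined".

Tracing the constraints gives Kofi → Luca → Mei → Oliver, so Kofi must come before Oliver.
That means Oliver cannot be before Kofi.

no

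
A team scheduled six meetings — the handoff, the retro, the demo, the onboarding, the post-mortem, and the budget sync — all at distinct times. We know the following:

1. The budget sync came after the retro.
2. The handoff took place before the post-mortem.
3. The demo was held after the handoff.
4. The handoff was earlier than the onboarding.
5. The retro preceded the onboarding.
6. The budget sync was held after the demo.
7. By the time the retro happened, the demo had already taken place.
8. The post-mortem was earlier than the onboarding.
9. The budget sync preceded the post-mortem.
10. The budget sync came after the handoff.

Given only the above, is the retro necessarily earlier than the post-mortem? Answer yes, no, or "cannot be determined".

Chain the constraints: the retro → the budget sync → the post-mortem. Each link is directly stated, so the retro comes before the post-mortem.

yes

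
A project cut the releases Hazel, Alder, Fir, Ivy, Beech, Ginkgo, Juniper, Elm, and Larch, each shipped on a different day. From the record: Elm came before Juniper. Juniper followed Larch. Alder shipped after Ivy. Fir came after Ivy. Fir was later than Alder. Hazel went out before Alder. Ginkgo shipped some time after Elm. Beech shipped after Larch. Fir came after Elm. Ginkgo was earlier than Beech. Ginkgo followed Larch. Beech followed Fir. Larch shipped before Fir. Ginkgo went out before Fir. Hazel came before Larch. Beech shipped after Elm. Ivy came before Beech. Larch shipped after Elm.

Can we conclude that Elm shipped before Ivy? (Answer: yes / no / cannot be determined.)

No chain of stated constraints runs from Elm to Ivy, and none runs from Ivy to Elm either.
So the relative order of Elm and Ivy is not fixed by the given facts.

cannot be determined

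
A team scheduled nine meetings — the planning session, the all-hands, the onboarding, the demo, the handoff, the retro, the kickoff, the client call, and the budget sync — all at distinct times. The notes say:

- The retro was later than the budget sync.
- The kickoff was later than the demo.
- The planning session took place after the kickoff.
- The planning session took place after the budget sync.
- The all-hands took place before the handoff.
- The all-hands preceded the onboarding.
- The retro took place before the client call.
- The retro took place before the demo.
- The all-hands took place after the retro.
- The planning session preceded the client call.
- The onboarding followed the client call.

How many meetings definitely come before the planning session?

4

Directly stated before the planning session: the budget sync and the kickoff.
The demo reaches the planning session via the demo → the kickoff → the planning session.
The retro reaches the planning session via the retro → the demo → the kickoff → the planning session.
That's the budget sync, the demo, the kickoff, and the retro — 4 in all.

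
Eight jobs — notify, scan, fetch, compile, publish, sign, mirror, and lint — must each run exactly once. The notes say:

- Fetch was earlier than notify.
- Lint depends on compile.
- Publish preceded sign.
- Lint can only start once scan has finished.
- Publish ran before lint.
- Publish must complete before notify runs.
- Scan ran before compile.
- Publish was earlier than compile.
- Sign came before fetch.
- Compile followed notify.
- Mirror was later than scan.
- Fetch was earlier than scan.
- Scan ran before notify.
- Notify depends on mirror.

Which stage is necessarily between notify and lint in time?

Tracing the constraints gives notify → compile → lint, so compile sits after notify and before lint.
No other stage is forced both after notify and before lint.

compile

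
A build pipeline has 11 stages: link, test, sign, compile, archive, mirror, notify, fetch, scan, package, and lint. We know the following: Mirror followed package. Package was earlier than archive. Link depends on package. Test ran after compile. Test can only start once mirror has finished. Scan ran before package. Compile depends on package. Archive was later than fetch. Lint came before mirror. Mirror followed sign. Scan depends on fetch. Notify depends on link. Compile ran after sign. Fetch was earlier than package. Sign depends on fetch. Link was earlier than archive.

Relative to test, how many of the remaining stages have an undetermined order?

Forced before test: compile, fetch, lint, mirror, package, scan, and sign.
That leaves archive, link, and notify with no forced order relative to test — 3.

3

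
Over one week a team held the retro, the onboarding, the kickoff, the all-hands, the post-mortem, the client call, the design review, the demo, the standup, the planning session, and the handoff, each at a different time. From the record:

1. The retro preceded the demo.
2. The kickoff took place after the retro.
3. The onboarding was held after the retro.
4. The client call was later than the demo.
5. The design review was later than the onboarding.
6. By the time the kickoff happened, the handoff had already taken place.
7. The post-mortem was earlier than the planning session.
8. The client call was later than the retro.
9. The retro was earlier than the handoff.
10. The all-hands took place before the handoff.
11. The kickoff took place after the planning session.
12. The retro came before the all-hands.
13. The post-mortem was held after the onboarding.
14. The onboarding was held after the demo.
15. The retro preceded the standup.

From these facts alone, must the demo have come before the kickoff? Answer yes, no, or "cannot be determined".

Chain the constraints: the demo → the onboarding → the post-mortem → the planning session → the kickoff. Each link is directly stated, so the demo comes before the kickoff.

yes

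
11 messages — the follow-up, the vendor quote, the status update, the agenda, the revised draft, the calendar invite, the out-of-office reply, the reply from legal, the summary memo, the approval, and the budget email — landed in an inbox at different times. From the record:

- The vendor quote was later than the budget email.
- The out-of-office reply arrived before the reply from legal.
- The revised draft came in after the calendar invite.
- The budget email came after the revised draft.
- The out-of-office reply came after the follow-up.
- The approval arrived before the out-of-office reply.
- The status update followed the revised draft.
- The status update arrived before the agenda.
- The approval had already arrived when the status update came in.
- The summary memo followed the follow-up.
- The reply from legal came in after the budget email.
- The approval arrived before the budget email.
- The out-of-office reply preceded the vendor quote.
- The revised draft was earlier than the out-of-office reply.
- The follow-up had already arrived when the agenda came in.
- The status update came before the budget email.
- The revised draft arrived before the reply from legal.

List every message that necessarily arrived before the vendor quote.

Directly stated before the vendor quote: the budget email and the out-of-office reply.
The approval reaches the vendor quote via the approval → the budget email → the vendor quote.
The calendar invite reaches the vendor quote via the calendar invite → the revised draft → the budget email → the vendor quote.
The follow-up reaches the vendor quote via the follow-up → the out-of-office reply → the vendor quote.
Likewise the revised draft and the status update each reach the vendor quote by chaining the stated constraints.

the approval, the budget email, the calendar invite, the follow-up, the out-of-office reply, the revised draft, the status update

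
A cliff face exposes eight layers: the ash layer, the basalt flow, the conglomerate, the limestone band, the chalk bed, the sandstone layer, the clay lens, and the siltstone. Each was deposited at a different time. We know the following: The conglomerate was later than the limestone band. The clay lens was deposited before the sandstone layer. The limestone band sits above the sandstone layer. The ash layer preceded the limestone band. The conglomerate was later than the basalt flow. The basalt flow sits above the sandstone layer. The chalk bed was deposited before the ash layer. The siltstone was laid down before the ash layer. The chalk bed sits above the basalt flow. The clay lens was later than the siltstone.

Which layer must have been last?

the conglomerate

Every other layer has a chain of constraints placing it before the conglomerate, so the conglomerate is last.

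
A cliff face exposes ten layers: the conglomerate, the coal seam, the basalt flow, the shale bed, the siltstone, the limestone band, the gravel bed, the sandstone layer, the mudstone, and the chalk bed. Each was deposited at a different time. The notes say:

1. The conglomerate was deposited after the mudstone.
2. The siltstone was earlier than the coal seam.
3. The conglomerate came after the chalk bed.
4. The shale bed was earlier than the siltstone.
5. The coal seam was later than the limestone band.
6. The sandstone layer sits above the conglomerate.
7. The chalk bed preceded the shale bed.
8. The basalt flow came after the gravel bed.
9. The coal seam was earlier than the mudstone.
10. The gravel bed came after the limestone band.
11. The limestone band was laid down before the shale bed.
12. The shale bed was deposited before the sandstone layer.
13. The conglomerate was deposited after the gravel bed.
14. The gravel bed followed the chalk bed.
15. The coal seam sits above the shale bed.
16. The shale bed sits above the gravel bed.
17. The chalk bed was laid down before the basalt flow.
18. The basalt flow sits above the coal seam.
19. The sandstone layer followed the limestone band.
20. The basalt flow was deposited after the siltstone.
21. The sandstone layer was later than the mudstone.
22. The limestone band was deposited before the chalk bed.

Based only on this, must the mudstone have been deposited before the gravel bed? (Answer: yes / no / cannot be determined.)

no

Tracing the constraints gives the gravel bed → the shale bed → the coal seam → the mudstone, so the gravel bed must come before the mudstone.
That means the mudstone cannot be before the gravel bed.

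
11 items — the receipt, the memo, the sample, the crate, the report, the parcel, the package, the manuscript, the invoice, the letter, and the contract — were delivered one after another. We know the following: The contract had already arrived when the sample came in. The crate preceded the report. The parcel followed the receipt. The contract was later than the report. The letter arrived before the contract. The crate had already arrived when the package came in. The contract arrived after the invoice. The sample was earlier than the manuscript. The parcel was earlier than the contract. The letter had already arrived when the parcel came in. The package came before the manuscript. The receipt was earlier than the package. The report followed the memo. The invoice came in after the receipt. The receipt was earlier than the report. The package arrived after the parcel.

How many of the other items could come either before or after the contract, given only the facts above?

Forced before the contract: the crate, the invoice, the letter, the memo, the parcel, the receipt, and the report; forced after the contract: the manuscript and the sample.
That leaves the package with no forced order relative to the contract — 1.

1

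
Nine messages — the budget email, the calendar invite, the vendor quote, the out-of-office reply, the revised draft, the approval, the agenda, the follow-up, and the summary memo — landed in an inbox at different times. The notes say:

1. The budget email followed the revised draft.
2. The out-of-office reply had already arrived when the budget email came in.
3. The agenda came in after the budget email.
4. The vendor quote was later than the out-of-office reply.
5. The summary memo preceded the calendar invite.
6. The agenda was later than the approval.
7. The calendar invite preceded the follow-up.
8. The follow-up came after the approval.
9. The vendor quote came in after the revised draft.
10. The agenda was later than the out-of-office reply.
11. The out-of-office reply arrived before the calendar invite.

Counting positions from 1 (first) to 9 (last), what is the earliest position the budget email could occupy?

3

The out-of-office reply and the revised draft must both come before the budget email — 2 forced predecessors.
Nothing else is forced ahead of the budget email, so its earliest slot is position 2 + 1 = 3.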